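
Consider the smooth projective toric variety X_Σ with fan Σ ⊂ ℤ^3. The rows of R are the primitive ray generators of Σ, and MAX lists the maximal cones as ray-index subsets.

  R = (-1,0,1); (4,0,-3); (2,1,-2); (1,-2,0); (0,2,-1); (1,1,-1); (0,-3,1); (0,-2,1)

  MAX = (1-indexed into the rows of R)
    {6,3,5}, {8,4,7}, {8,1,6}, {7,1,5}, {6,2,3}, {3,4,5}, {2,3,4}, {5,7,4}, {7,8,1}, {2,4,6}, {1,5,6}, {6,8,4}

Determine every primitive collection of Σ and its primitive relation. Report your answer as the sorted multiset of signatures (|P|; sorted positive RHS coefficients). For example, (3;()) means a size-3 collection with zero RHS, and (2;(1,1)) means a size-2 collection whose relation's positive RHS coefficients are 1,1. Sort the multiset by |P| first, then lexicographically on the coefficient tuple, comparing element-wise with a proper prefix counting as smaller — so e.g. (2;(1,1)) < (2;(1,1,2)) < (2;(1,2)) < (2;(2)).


12 minimal non-faces of Δ(Σ) (on 8 rays):

  P = {5,8}:  v_{5} + v_{8} = 0  ⟹  sig = (2;())
  P = {1,3}:  v_{1} + v_{3} = v_{6}  ⟹  sig = (2;(1))
  P = {1,4}:  v_{1} + v_{4} = v_{8}  ⟹  sig = (2;(1))
  P = {6,7}:  v_{6} + v_{7} = v_{4}  ⟹  sig = (2;(1))
  P = {3,8}:  v_{3} + v_{8} = v_{4} + v_{6}  ⟹  sig = (2;(1,1))
  P = {1,2}:  v_{1} + v_{2} = v_{4} + 2·v_{6}  ⟹  sig = (2;(1,2))
  P = {2,7}:  v_{2} + v_{7} = v_{3} + 2·v_{4}  ⟹  sig = (2;(1,2))
  P = {3,7}:  v_{3} + v_{7} = 2·v_{4} + v_{5}  ⟹  sig = (2;(1,2))
  P = {2,5}:  v_{2} + v_{5} = 2·v_{3}  ⟹  sig = (2;(2))
  P = {2,8}:  v_{2} + v_{8} = 2·v_{4} + 2·v_{6}  ⟹  sig = (2;(2,2))
  P = {3,4,6}:  v_{3} + v_{4} + v_{6} = v_{2}  ⟹  sig = (3;(1))
  P = {4,5,6}:  v_{4} + v_{5} + v_{6} = v_{3}  ⟹  sig = (3;(1))

Signatures (|P|; sorted positive RHS coefficients), sorted:
    (2;())
    (2;(1))
    (2;(1))
    (2;(1))
    (2;(1,1))
    (2;(1,2))
    (2;(1,2))
    (2;(1,2))
    (2;(2))
    (2;(2,2))
    (3;(1))
    (3;(1))


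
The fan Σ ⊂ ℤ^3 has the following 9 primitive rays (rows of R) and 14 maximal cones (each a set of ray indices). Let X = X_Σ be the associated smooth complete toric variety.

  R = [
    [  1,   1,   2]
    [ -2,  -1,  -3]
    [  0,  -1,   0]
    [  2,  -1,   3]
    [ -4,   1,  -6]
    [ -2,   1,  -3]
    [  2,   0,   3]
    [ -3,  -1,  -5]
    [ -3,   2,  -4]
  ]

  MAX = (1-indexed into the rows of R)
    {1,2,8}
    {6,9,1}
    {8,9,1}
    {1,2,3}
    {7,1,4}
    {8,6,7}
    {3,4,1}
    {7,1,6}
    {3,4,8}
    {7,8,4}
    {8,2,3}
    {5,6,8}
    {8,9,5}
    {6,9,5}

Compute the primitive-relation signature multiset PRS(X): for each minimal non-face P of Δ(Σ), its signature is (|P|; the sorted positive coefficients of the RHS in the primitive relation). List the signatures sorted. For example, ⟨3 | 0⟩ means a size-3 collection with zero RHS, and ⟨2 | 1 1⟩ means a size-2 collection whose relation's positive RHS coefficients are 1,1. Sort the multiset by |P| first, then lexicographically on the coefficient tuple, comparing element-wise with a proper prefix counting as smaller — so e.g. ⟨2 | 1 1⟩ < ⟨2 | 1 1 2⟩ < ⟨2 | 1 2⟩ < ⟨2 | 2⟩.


The 20 primitive collections of Σ (r=9, n=3):

  P={4,6}:  v_{4} + v_{6} = 0  →  sig = ⟨2 | 0⟩
  P={1,5}:  v_{1} + v_{5} = v_{9}  →  sig = ⟨2 | 1⟩
  P={2,7}:  v_{2} + v_{7} = v_{3}  →  sig = ⟨2 | 1⟩
  P={3,7}:  v_{3} + v_{7} = v_{4}  →  sig = ⟨2 | 1⟩
  P={5,7}:  v_{5} + v_{7} = v_{6}  →  sig = ⟨2 | 1⟩
  P={3,6}:  v_{3} + v_{6} = v_{1} + v_{8}  →  sig = ⟨2 | 1 1⟩
  P={4,5}:  v_{4} + v_{5} = v_{1} + v_{8}  →  sig = ⟨2 | 1 1⟩
  P={7,9}:  v_{7} + v_{9} = v_{1} + v_{6}  →  sig = ⟨2 | 1 1⟩
  P={4,9}:  v_{4} + v_{9} = 2·v_{1} + v_{8}  →  sig = ⟨2 | 1 2⟩
  P={2,4}:  v_{2} + v_{4} = 2·v_{3}  →  sig = ⟨2 | 2⟩
  P={2,6}:  v_{2} + v_{6} = 2·v_{1} + 2·v_{8}  →  sig = ⟨2 | 2 2⟩
  P={3,5}:  v_{3} + v_{5} = 2·v_{1} + 2·v_{8}  →  sig = ⟨2 | 2 2⟩
  P={3,9}:  v_{3} + v_{9} = 3·v_{1} + 2·v_{8}  →  sig = ⟨2 | 2 3⟩
  P={2,5}:  v_{2} + v_{5} = 3·v_{1} + 3·v_{8}  →  sig = ⟨2 | 3 3⟩
  P={2,9}:  v_{2} + v_{9} = 4·v_{1} + 3·v_{8}  →  sig = ⟨2 | 3 4⟩
  P={1,7,8}:  v_{1} + v_{7} + v_{8} = 0  →  sig = ⟨3 | 0⟩
  P={1,3,8}:  v_{1} + v_{3} + v_{8} = v_{2}  →  sig = ⟨3 | 1⟩
  P={1,4,8}:  v_{1} + v_{4} + v_{8} = v_{3}  →  sig = ⟨3 | 1⟩
  P={1,6,8}:  v_{1} + v_{6} + v_{8} = v_{5}  →  sig = ⟨3 | 1⟩
  P={6,8,9}:  v_{6} + v_{8} + v_{9} = 2·v_{5}  →  sig = ⟨3 | 2⟩

so the primitive-relation signature multiset is
{ ⟨2 | 0⟩,  ⟨2 | 1⟩ ×4,  ⟨2 | 1 1⟩ ×3,  ⟨2 | 1 2⟩,  ⟨2 | 2⟩,  ⟨2 | 2 2⟩ ×2,  ⟨2 | 2 3⟩,  ⟨2 | 3 3⟩,  ⟨2 | 3 4⟩,  ⟨3 | 0⟩,  ⟨3 | 1⟩ ×3,  ⟨3 | 2⟩ }


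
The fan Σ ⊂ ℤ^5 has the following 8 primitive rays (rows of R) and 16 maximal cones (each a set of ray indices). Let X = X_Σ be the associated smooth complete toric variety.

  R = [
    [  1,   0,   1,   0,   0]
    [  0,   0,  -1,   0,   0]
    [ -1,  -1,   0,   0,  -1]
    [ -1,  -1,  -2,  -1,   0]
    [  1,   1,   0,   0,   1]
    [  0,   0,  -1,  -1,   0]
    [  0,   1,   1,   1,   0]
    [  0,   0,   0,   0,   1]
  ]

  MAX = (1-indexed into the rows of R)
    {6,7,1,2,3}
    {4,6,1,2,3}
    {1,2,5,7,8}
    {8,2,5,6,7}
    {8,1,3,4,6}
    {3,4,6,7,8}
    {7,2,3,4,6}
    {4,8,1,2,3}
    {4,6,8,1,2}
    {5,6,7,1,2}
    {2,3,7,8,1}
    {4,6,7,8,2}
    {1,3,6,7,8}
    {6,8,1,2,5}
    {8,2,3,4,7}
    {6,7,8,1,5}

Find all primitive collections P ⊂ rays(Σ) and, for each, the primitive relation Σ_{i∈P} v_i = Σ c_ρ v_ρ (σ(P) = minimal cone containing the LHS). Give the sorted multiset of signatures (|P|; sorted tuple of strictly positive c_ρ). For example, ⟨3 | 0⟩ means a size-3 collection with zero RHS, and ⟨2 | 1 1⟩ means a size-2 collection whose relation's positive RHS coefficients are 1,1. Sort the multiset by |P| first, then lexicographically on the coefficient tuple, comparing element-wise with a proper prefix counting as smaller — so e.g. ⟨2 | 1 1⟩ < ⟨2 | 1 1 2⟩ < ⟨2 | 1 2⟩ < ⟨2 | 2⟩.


Minimal non-faces — 5 found among 8 rays, 16 max cones:

  P={3,5}:  v_{3} + v_{5} = 0  →  sig = ⟨2 | 0⟩
  P={4,5}:  v_{4} + v_{5} = v_{2} + v_{6} + v_{8}  →  sig = ⟨2 | 1 1 1⟩
  P={1,4,7}:  v_{1} + v_{4} + v_{7} = 0  →  sig = ⟨3 | 0⟩
  P={2,3,6,8}:  v_{2} + v_{3} + v_{6} + v_{8} = v_{4}  →  sig = ⟨4 | 1⟩
  P={1,2,6,7,8}:  v_{1} + v_{2} + v_{6} + v_{7} + v_{8} = v_{5}  →  sig = ⟨5 | 1⟩

so the primitive-relation signature multiset is
    ⟨2 | 0⟩
    ⟨2 | 1 1 1⟩
    ⟨3 | 0⟩
    ⟨4 | 1⟩
    ⟨5 | 1⟩


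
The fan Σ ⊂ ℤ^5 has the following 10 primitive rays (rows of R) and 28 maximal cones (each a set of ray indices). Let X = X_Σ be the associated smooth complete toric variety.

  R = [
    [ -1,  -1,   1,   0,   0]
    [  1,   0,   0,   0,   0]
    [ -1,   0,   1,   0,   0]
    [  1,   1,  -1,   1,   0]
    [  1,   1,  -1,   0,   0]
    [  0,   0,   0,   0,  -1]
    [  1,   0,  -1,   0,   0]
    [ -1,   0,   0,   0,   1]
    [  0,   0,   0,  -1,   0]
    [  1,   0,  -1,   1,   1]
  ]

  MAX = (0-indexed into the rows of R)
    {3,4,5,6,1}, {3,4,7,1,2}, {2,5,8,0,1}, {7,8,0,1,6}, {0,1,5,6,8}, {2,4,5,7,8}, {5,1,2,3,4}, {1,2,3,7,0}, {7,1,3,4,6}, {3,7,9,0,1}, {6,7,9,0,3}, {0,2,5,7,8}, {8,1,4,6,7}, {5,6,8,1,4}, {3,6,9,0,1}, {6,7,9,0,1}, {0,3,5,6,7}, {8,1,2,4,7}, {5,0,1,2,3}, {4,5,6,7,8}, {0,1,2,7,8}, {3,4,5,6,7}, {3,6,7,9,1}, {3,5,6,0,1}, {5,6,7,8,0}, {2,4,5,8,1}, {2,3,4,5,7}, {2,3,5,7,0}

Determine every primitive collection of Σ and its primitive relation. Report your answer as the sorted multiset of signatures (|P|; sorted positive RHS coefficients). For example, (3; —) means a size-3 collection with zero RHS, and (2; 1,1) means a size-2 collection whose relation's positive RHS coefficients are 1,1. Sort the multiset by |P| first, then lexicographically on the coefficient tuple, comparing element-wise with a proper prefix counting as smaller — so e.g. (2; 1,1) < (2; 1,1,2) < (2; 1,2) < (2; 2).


9 collections generate NE(X_Σ); each relation:

  {0,4}:  v_{0} + v_{4} = 0  →  sig = (2; —)
  {2,6}:  v_{2} + v_{6} = 0  →  sig = (2; —)
  {3,8}:  v_{3} + v_{8} = v_{4}  →  sig = (2; 1)
  {5,9}:  v_{5} + v_{9} = v_{0} + v_{3} + v_{6}  →  sig = (2; 1,1,1)
  {8,9}:  v_{8} + v_{9} = v_{1} + v_{6} + v_{7}  →  sig = (2; 1,1,1)
  {2,9}:  v_{2} + v_{9} = v_{0} + v_{1} + v_{3} + v_{7}  →  sig = (2; 1,1,1,1)
  {4,9}:  v_{4} + v_{9} = v_{1} + v_{3} + v_{6} + v_{7}  →  sig = (2; 1,1,1,1)
  {1,5,7}:  v_{1} + v_{5} + v_{7} = 0  →  sig = (3; —)
  {0,1,3,6,7}:  v_{0} + v_{1} + v_{3} + v_{6} + v_{7} = v_{9}  →  sig = (5; 1)

so the primitive-relation signature multiset is
    (2; —)
    (2; —)
    (2; 1)
    (2; 1,1,1)
    (2; 1,1,1)
    (2; 1,1,1,1)
    (2; 1,1,1,1)
    (3; —)
    (5; 1)


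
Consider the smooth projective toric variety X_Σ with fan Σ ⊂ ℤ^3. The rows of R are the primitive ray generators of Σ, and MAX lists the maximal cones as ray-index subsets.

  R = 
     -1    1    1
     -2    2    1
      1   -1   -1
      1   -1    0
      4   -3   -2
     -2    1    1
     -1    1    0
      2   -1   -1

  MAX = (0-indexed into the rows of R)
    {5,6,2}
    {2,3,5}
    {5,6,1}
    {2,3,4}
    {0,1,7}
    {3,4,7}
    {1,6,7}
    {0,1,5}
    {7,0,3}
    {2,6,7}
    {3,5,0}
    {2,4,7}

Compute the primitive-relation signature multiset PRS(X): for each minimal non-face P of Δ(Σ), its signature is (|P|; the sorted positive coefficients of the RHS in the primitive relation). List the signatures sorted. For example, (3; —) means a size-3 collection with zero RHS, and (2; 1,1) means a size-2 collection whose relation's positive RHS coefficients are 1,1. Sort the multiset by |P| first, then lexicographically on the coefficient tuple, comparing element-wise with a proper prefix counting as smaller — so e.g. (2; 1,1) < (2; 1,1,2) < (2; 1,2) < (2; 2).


|primitive collections| = 11. Relations:

  P = {0,2}:  v_{0} + v_{2} = 0 — sig = (2; —)
  P = {3,6}:  v_{3} + v_{6} = 0 — sig = (2; —)
  P = {5,7}:  v_{5} + v_{7} = 0 — sig = (2; —)
  P = {0,6}:  v_{0} + v_{6} = v_{1} — sig = (2; 1)
  P = {1,2}:  v_{1} + v_{2} = v_{6} — sig = (2; 1)
  P = {1,3}:  v_{1} + v_{3} = v_{0} — sig = (2; 1)
  P = {1,4}:  v_{1} + v_{4} = v_{7} — sig = (2; 1)
  P = {0,4}:  v_{0} + v_{4} = v_{3} + v_{7} — sig = (2; 1,1)
  P = {4,5}:  v_{4} + v_{5} = v_{2} + v_{3} — sig = (2; 1,1)
  P = {4,6}:  v_{4} + v_{6} = v_{2} + v_{7} — sig = (2; 1,1)
  P = {2,3,7}:  v_{2} + v_{3} + v_{7} = v_{4} — sig = (3; 1)

Signatures (|P|; sorted positive RHS coefficients), sorted:
{ (2; —) ×3,  (2; 1) ×4,  (2; 1,1) ×3,  (3; 1) }


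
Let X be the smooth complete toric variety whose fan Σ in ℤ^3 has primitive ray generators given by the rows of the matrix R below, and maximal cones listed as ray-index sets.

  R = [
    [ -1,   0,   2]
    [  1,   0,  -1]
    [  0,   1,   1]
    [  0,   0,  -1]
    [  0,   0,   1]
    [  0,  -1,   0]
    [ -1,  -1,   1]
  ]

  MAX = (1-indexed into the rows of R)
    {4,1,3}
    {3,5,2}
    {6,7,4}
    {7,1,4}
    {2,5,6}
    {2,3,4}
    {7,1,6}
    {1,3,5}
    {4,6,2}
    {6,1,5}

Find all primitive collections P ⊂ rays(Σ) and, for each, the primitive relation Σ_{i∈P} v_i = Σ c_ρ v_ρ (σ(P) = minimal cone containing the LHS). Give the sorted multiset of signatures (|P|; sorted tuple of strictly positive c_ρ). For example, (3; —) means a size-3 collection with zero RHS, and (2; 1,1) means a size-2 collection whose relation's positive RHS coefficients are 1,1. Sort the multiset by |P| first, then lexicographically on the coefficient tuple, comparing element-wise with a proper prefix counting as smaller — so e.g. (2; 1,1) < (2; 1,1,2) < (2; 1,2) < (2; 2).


|primitive collections| = 7. Relations:

  • {4,5}:  v_{4} + v_{5} = 0  ⟹  sig = (2; —)
  • {1,2}:  v_{1} + v_{2} = v_{5}  ⟹  sig = (2; 1)
  • {2,7}:  v_{2} + v_{7} = v_{6}  ⟹  sig = (2; 1)
  • {3,6}:  v_{3} + v_{6} = v_{5}  ⟹  sig = (2; 1)
  • {3,7}:  v_{3} + v_{7} = v_{1}  ⟹  sig = (2; 1)
  • {5,7}:  v_{5} + v_{7} = v_{1} + v_{6}  ⟹  sig = (2; 1,1)
  • {1,4,6}:  v_{1} + v_{4} + v_{6} = v_{7}  ⟹  sig = (3; 1)

Sorted signature multiset PRS(X):
[(2; —), (2; 1), (2; 1), (2; 1), (2; 1), (2; 1,1), (3; 1)]


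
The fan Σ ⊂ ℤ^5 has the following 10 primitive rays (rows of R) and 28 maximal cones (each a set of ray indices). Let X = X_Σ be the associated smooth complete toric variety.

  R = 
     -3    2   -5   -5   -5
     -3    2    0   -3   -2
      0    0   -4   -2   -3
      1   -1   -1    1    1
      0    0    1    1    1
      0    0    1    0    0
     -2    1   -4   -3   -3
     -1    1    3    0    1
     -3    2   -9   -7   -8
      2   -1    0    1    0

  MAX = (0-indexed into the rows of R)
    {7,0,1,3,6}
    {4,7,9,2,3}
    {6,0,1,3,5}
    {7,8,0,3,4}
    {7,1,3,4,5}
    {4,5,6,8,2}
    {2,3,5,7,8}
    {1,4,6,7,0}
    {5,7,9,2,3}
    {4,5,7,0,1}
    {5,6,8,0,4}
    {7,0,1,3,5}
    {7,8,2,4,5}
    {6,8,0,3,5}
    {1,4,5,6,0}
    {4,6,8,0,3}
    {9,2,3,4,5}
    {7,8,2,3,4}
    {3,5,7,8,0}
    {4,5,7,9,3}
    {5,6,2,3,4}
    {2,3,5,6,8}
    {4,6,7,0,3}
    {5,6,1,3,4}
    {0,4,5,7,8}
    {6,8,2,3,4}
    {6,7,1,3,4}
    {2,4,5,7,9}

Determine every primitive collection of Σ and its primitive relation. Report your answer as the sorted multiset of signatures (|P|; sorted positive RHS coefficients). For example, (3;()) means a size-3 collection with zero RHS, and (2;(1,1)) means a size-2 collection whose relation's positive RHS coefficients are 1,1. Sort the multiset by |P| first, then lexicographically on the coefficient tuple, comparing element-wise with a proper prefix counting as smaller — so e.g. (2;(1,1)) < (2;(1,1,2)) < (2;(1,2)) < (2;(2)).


Σ has 14 primitive collections:

  P={0,2}:  v_{0} + v_{2} = v_{8} — sig = (2;(1))
  P={6,9}:  v_{6} + v_{9} = v_{2} — sig = (2;(1))
  P={1,2}:  v_{1} + v_{2} = v_{0} + v_{5} — sig = (2;(1,1))
  P={1,9}:  v_{1} + v_{9} = v_{2} + v_{5} + v_{7} — sig = (2;(1,1,1))
  P={0,9}:  v_{0} + v_{9} = 2·v_{2} + v_{7} — sig = (2;(1,2))
  P={1,8}:  v_{1} + v_{8} = 2·v_{0} + v_{5} — sig = (2;(1,2))
  P={8,9}:  v_{8} + v_{9} = 3·v_{2} + v_{7} — sig = (2;(1,3))
  P={2,6,7}:  v_{2} + v_{6} + v_{7} = v_{0} — sig = (3;(1))
  P={5,6,7}:  v_{5} + v_{6} + v_{7} = v_{1} — sig = (3;(1))
  P={6,7,8}:  v_{6} + v_{7} + v_{8} = 2·v_{0} — sig = (3;(2))
  P={0,3,4,5}:  v_{0} + v_{3} + v_{4} + v_{5} = v_{6} — sig = (4;(1))
  P={3,4,5,8}:  v_{3} + v_{4} + v_{5} + v_{8} = v_{2} + v_{6} — sig = (4;(1,1))
  P={0,1,3,4}:  v_{0} + v_{1} + v_{3} + v_{4} = 2·v_{6} + v_{7} — sig = (4;(1,2))
  P={2,3,4,5,7}:  v_{2} + v_{3} + v_{4} + v_{5} + v_{7} = 0 — sig = (5;())

so the primitive-relation signature multiset is
    (2;(1))
    (2;(1))
    (2;(1,1))
    (2;(1,1,1))
    (2;(1,2))
    (2;(1,2))
    (2;(1,3))
    (3;(1))
    (3;(1))
    (3;(2))
    (4;(1))
    (4;(1,1))
    (4;(1,2))
    (5;())


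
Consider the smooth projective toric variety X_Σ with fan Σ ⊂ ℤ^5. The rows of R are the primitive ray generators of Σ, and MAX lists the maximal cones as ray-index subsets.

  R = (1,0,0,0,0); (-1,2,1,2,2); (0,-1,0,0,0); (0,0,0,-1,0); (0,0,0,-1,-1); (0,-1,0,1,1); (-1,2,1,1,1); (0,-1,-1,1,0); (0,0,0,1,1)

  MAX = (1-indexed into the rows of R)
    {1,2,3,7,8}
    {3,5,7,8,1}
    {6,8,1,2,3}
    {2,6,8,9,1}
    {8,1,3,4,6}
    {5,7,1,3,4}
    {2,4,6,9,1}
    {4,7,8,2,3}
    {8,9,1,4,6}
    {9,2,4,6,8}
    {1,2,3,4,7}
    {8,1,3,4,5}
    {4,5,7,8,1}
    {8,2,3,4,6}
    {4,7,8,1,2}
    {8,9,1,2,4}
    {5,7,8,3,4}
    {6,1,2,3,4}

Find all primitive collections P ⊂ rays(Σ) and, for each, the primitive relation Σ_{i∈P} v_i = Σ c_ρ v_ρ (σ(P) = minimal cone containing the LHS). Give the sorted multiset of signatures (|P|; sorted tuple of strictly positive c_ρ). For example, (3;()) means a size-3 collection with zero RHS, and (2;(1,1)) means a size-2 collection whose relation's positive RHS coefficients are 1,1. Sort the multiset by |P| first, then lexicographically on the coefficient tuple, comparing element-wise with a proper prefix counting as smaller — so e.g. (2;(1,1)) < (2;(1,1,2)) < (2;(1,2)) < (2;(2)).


9 collections generate NE(X_Σ); each relation:

  • {5,9}:  v_{5} + v_{9} = 0 ; sig = (2;())
  • {2,5}:  v_{2} + v_{5} = v_{7} ; sig = (2;(1))
  • {3,9}:  v_{3} + v_{9} = v_{6} ; sig = (2;(1))
  • {5,6}:  v_{5} + v_{6} = v_{3} ; sig = (2;(1))
  • {7,9}:  v_{7} + v_{9} = v_{2} ; sig = (2;(1))
  • {6,7}:  v_{6} + v_{7} = v_{2} + v_{3} ; sig = (2;(1,1))
  • {1,3,4,7,8}:  v_{1} + v_{3} + v_{4} + v_{7} + v_{8} = v_{9} ; sig = (5;(1))
  • {1,2,3,4,8}:  v_{1} + v_{2} + v_{3} + v_{4} + v_{8} = 2·v_{9} ; sig = (5;(2))
  • {1,2,4,6,8}:  v_{1} + v_{2} + v_{4} + v_{6} + v_{8} = 3·v_{9} ; sig = (5;(3))

Hence PRS(X_Σ) =
[(2;()), (2;(1)), (2;(1)), (2;(1)), (2;(1)), (2;(1,1)), (5;(1)), (5;(2)), (5;(3))]


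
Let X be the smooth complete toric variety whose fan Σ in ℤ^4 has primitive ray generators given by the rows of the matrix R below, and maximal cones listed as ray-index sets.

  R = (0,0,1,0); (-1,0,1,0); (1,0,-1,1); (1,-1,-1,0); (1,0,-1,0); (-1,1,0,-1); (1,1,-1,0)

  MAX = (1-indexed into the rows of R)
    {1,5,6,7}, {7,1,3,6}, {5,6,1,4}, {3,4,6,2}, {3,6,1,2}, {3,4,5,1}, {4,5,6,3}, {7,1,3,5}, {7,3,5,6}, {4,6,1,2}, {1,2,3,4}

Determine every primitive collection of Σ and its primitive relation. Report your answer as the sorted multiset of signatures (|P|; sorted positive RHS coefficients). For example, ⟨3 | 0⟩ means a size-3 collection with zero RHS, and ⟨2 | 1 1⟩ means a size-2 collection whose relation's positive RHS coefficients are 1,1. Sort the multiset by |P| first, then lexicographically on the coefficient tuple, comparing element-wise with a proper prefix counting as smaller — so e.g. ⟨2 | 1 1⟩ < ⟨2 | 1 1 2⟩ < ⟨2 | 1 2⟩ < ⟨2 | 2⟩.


Δ(Σ) — 7 vertices, 5 min non-faces:

  {2,5}:  v_{2} + v_{5} = 0 — sig = ⟨2 | 0⟩
  {2,7}:  v_{2} + v_{7} = v_{1} + v_{3} + v_{6} — sig = ⟨2 | 1 1 1⟩
  {4,7}:  v_{4} + v_{7} = 2·v_{5} — sig = ⟨2 | 2⟩
  {1,3,4,6}:  v_{1} + v_{3} + v_{4} + v_{6} = v_{5} — sig = ⟨4 | 1⟩
  {1,3,5,6}:  v_{1} + v_{3} + v_{5} + v_{6} = v_{7} — sig = ⟨4 | 1⟩

Signatures (|P|; sorted positive RHS coefficients), sorted:
{ ⟨2 | 0⟩,  ⟨2 | 1 1 1⟩,  ⟨2 | 2⟩,  ⟨4 | 1⟩ ×2 }


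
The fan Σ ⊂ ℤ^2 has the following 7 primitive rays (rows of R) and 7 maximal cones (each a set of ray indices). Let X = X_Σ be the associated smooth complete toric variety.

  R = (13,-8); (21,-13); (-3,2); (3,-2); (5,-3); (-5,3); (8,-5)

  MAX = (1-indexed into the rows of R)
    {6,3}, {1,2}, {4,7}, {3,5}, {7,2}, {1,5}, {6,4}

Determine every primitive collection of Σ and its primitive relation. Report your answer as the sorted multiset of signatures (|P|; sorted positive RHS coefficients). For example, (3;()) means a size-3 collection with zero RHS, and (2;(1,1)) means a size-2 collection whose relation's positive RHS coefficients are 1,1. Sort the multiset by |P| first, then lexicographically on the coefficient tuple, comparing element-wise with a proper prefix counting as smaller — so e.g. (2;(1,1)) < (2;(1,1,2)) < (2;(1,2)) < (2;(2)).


Δ(Σ) — 7 vertices, 14 min non-faces:

  P = {3,4}:  v_{3} + v_{4} = 0  ⇒ sig = (2;())
  P = {5,6}:  v_{5} + v_{6} = 0  ⇒ sig = (2;())
  P = {1,6}:  v_{1} + v_{6} = v_{7}  ⇒ sig = (2;(1))
  P = {1,7}:  v_{1} + v_{7} = v_{2}  ⇒ sig = (2;(1))
  P = {3,7}:  v_{3} + v_{7} = v_{5}  ⇒ sig = (2;(1))
  P = {4,5}:  v_{4} + v_{5} = v_{7}  ⇒ sig = (2;(1))
  P = {5,7}:  v_{5} + v_{7} = v_{1}  ⇒ sig = (2;(1))
  P = {6,7}:  v_{6} + v_{7} = v_{4}  ⇒ sig = (2;(1))
  P = {2,3}:  v_{2} + v_{3} = v_{1} + v_{5}  ⇒ sig = (2;(1,1))
  P = {1,3}:  v_{1} + v_{3} = 2·v_{5}  ⇒ sig = (2;(2))
  P = {1,4}:  v_{1} + v_{4} = 2·v_{7}  ⇒ sig = (2;(2))
  P = {2,5}:  v_{2} + v_{5} = 2·v_{1}  ⇒ sig = (2;(2))
  P = {2,6}:  v_{2} + v_{6} = 2·v_{7}  ⇒ sig = (2;(2))
  P = {2,4}:  v_{2} + v_{4} = 3·v_{7}  ⇒ sig = (2;(3))

so the primitive-relation signature multiset is
    |P|=2: 14 collections, coeffs (), (), (1), (1), (1), (1), (1), (1), (1,1), (2), (2), (2), (2), (3)


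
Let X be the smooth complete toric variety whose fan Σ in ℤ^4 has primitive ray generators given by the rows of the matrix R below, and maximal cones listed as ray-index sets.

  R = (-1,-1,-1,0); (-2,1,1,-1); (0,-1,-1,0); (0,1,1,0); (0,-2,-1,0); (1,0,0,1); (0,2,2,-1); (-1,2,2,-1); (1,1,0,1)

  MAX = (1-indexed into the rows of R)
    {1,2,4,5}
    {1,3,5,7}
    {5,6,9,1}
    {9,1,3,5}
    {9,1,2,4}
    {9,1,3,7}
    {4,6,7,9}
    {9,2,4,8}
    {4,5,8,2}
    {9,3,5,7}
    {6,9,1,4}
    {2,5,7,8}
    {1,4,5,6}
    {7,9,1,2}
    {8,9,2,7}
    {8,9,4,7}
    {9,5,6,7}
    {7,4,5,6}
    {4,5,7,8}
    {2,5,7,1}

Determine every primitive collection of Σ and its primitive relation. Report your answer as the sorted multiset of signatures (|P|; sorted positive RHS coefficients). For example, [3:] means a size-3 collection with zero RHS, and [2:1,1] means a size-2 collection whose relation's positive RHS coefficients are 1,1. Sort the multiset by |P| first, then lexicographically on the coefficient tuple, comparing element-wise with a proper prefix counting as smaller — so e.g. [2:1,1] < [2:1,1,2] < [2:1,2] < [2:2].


The 14 primitive collections of Σ (r=9, n=4):

  {3,4}:  v_{3} + v_{4} = 0  →  sig = [2:]
  {1,8}:  v_{1} + v_{8} = v_{2}  →  sig = [2:1]
  {3,6}:  v_{3} + v_{6} = v_{5} + v_{9}  →  sig = [2:1,1]
  {3,8}:  v_{3} + v_{8} = v_{1} + v_{7}  →  sig = [2:1,1]
  {2,3}:  v_{2} + v_{3} = 2·v_{1} + v_{7}  →  sig = [2:1,2]
  {2,6}:  v_{2} + v_{6} = v_{1} + 2·v_{4}  →  sig = [2:1,2]
  {6,8}:  v_{6} + v_{8} = 2·v_{4}  →  sig = [2:2]
  {1,4,7}:  v_{1} + v_{4} + v_{7} = v_{8}  →  sig = [3:1]
  {1,6,7}:  v_{1} + v_{6} + v_{7} = v_{4}  →  sig = [3:1]
  {4,5,9}:  v_{4} + v_{5} + v_{9} = v_{6}  →  sig = [3:1]
  {5,8,9}:  v_{5} + v_{8} + v_{9} = v_{4}  →  sig = [3:1]
  {2,5,9}:  v_{2} + v_{5} + v_{9} = v_{1} + v_{4}  →  sig = [3:1,1]
  {2,4,7}:  v_{2} + v_{4} + v_{7} = 2·v_{8}  →  sig = [3:2]
  {1,5,7,9}:  v_{1} + v_{5} + v_{7} + v_{9} = 0  →  sig = [4:]

Signatures (|P|; sorted positive RHS coefficients), sorted:
[[2:], [2:1], [2:1,1], [2:1,1], [2:1,2], [2:1,2], [2:2], [3:1], [3:1], [3:1], [3:1], [3:1,1], [3:2], [4:]]


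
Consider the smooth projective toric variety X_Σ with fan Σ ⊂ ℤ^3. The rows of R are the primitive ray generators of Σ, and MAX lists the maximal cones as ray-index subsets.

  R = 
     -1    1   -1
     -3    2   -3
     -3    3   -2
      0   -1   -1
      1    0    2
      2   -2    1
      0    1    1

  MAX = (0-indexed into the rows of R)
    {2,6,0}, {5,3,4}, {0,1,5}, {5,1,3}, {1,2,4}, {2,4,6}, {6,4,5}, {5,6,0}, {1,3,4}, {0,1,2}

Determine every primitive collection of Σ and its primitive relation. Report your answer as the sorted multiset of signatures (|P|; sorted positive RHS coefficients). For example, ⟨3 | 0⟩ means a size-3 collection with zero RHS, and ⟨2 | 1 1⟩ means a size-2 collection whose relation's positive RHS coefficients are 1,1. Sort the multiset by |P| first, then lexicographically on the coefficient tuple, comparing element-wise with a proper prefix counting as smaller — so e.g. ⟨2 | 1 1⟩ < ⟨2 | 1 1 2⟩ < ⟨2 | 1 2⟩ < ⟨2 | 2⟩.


7 minimal non-faces of Δ(Σ) (on 7 rays):

  • {3,6}:  v_{3} + v_{6} = 0 ; sig = ⟨2 | 0⟩
  • {0,4}:  v_{0} + v_{4} = v_{6} ; sig = ⟨2 | 1⟩
  • {1,6}:  v_{1} + v_{6} = v_{2} ; sig = ⟨2 | 1⟩
  • {2,3}:  v_{2} + v_{3} = v_{1} ; sig = ⟨2 | 1⟩
  • {2,5}:  v_{2} + v_{5} = v_{0} ; sig = ⟨2 | 1⟩
  • {0,3}:  v_{0} + v_{3} = v_{1} + v_{5} ; sig = ⟨2 | 1 1⟩
  • {1,4,5}:  v_{1} + v_{4} + v_{5} = 0 ; sig = ⟨3 | 0⟩

Hence PRS(X_Σ) =
    |P|=2: 6 collections, coeffs (), (1), (1), (1), (1), (1,1)
    |P|=3: 1 collection, coeffs ()


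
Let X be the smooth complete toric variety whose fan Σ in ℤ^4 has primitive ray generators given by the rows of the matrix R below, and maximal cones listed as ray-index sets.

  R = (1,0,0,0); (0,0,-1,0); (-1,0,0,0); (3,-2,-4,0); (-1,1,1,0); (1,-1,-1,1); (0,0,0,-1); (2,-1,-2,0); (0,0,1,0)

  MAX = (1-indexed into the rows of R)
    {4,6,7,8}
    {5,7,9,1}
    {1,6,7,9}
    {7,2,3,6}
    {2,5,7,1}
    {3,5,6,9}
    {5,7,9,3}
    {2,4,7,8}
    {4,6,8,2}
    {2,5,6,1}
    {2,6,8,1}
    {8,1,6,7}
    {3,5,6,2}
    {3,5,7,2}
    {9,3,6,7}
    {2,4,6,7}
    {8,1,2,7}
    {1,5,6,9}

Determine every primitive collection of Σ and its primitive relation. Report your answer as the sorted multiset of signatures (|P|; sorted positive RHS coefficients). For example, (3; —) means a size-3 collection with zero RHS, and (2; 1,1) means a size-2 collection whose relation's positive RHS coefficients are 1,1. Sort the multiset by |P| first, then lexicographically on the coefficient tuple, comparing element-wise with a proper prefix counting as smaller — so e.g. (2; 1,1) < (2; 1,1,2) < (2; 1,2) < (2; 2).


Primitive collections (12):

  P={1,3}:  v_{1} + v_{3} = 0  ⟹  sig = (2; —)
  P={2,9}:  v_{2} + v_{9} = 0  ⟹  sig = (2; —)
  P={4,5}:  v_{4} + v_{5} = v_{2} + v_{8}  ⟹  sig = (2; 1,1)
  P={5,8}:  v_{5} + v_{8} = v_{1} + v_{2}  ⟹  sig = (2; 1,1)
  P={3,8}:  v_{3} + v_{8} = v_{2} + v_{6} + v_{7}  ⟹  sig = (2; 1,1,1)
  P={4,9}:  v_{4} + v_{9} = v_{6} + v_{7} + v_{8}  ⟹  sig = (2; 1,1,1)
  P={8,9}:  v_{8} + v_{9} = v_{1} + v_{6} + v_{7}  ⟹  sig = (2; 1,1,1)
  P={1,4}:  v_{1} + v_{4} = 2·v_{8}  ⟹  sig = (2; 2)
  P={3,4}:  v_{3} + v_{4} = 2·v_{2} + 2·v_{6} + 2·v_{7}  ⟹  sig = (2; 2,2,2)
  P={5,6,7}:  v_{5} + v_{6} + v_{7} = 0  ⟹  sig = (3; —)
  P={1,2,6,7}:  v_{1} + v_{2} + v_{6} + v_{7} = v_{8}  ⟹  sig = (4; 1)
  P={2,6,7,8}:  v_{2} + v_{6} + v_{7} + v_{8} = v_{4}  ⟹  sig = (4; 1)

so the primitive-relation signature multiset is
    |P|=2: 9 collections, coeffs (), (), (1,1), (1,1), (1,1,1), (1,1,1), (1,1,1), (2), (2,2,2)
    |P|=3: 1 collection, coeffs ()
    |P|=4: 2 collections, coeffs (1), (1)


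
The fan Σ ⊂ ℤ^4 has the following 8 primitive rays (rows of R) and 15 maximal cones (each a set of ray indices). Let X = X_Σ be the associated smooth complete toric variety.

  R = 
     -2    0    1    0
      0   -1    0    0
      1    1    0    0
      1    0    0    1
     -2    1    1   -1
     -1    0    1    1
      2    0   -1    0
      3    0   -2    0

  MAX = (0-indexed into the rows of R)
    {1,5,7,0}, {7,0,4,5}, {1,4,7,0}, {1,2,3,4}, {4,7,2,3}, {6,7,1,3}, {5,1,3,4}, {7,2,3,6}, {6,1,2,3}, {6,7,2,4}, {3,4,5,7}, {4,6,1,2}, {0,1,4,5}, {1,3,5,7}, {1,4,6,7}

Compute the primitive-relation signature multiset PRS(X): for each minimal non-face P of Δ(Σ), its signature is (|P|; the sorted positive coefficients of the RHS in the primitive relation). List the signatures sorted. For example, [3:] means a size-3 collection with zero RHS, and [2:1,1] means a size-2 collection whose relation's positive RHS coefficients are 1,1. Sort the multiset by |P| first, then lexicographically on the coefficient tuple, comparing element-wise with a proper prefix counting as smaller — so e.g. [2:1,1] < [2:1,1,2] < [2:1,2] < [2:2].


The 9 primitive collections of Σ (r=8, n=4):

  P = {0,6}:  v_{0} + v_{6} = 0  →  sig = [2:]
  P = {0,3}:  v_{0} + v_{3} = v_{5}  →  sig = [2:1]
  P = {5,6}:  v_{5} + v_{6} = v_{3}  →  sig = [2:1]
  P = {0,2}:  v_{0} + v_{2} = v_{3} + v_{4}  →  sig = [2:1,1]
  P = {2,5}:  v_{2} + v_{5} = 2·v_{3} + v_{4}  →  sig = [2:1,2]
  P = {3,4,6}:  v_{3} + v_{4} + v_{6} = v_{2}  →  sig = [3:1]
  P = {1,2,7}:  v_{1} + v_{2} + v_{7} = 2·v_{6}  →  sig = [3:2]
  P = {1,4,5,7}:  v_{1} + v_{4} + v_{5} + v_{7} = 0  →  sig = [4:]
  P = {1,3,4,7}:  v_{1} + v_{3} + v_{4} + v_{7} = v_{6}  →  sig = [4:1]

so the primitive-relation signature multiset is
    [2:]
    [2:1]
    [2:1]
    [2:1,1]
    [2:1,2]
    [3:1]
    [3:2]
    [4:]
    [4:1]


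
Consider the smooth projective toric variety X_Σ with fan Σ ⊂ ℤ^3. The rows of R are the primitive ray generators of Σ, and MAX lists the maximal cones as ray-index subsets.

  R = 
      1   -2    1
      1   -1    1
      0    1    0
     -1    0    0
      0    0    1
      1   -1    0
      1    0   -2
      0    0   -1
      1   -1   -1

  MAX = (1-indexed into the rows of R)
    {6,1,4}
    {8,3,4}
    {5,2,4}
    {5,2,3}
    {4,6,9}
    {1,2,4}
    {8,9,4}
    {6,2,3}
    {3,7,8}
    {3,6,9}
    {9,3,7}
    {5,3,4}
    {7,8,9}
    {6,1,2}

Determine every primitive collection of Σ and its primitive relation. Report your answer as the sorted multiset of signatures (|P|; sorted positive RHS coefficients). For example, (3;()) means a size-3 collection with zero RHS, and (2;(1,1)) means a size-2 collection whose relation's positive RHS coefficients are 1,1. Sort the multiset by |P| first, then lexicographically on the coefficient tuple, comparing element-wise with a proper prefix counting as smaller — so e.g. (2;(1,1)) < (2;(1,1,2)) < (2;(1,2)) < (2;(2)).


Σ has 20 primitive collections:

  {5,8}:  v_{5} + v_{8} = 0 ; sig = (2;())
  {1,3}:  v_{1} + v_{3} = v_{2} ; sig = (2;(1))
  {2,8}:  v_{2} + v_{8} = v_{6} ; sig = (2;(1))
  {5,6}:  v_{5} + v_{6} = v_{2} ; sig = (2;(1))
  {5,9}:  v_{5} + v_{9} = v_{6} ; sig = (2;(1))
  {6,8}:  v_{6} + v_{8} = v_{9} ; sig = (2;(1))
  {1,7}:  v_{1} + v_{7} = v_{6} + v_{9} ; sig = (2;(1,1))
  {5,7}:  v_{5} + v_{7} = v_{3} + v_{9} ; sig = (2;(1,1))
  {2,7}:  v_{2} + v_{7} = v_{3} + v_{6} + v_{9} ; sig = (2;(1,1,1))
  {1,5}:  v_{1} + v_{5} = 2·v_{2} + v_{4} ; sig = (2;(1,2))
  {1,8}:  v_{1} + v_{8} = v_{4} + 2·v_{6} ; sig = (2;(1,2))
  {6,7}:  v_{6} + v_{7} = v_{3} + 2·v_{9} ; sig = (2;(1,2))
  {1,9}:  v_{1} + v_{9} = v_{4} + 3·v_{6} ; sig = (2;(1,3))
  {2,9}:  v_{2} + v_{9} = 2·v_{6} ; sig = (2;(2))
  {4,7}:  v_{4} + v_{7} = 2·v_{8} ; sig = (2;(2))
  {3,4,6}:  v_{3} + v_{4} + v_{6} = 0 ; sig = (3;())
  {2,3,4}:  v_{2} + v_{3} + v_{4} = v_{5} ; sig = (3;(1))
  {2,4,6}:  v_{2} + v_{4} + v_{6} = v_{1} ; sig = (3;(1))
  {3,4,9}:  v_{3} + v_{4} + v_{9} = v_{8} ; sig = (3;(1))
  {3,8,9}:  v_{3} + v_{8} + v_{9} = v_{7} ; sig = (3;(1))

so the primitive-relation signature multiset is
{ (2;()),  (2;(1)) ×5,  (2;(1,1)) ×2,  (2;(1,1,1)),  (2;(1,2)) ×3,  (2;(1,3)),  (2;(2)) ×2,  (3;()),  (3;(1)) ×4 }


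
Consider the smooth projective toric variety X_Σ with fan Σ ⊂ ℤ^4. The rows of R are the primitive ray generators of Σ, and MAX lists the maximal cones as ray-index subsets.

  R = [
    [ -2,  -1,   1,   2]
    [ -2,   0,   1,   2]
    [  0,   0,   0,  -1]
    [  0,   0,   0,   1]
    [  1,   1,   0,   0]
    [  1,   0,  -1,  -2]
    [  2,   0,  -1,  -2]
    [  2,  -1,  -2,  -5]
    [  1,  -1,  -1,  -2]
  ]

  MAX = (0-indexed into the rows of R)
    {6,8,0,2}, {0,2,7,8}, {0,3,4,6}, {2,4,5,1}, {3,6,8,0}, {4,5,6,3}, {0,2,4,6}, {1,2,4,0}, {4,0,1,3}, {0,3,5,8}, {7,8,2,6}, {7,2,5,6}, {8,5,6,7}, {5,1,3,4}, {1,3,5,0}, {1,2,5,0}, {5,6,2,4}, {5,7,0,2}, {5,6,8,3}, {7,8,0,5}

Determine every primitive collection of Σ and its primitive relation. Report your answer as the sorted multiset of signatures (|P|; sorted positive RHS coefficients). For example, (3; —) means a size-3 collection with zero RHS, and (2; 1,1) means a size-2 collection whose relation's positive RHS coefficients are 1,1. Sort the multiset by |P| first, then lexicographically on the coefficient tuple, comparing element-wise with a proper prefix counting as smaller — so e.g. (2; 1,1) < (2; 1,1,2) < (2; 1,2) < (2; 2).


Primitive collections (11):

  • {1,6}:  v_{1} + v_{6} = 0  ⟹  sig = (2; —)
  • {2,3}:  v_{2} + v_{3} = 0  ⟹  sig = (2; —)
  • {4,8}:  v_{4} + v_{8} = v_{6}  ⟹  sig = (2; 1)
  • {1,8}:  v_{1} + v_{8} = v_{0} + v_{5}  ⟹  sig = (2; 1,1)
  • {3,7}:  v_{3} + v_{7} = v_{5} + v_{8}  ⟹  sig = (2; 1,1)
  • {4,7}:  v_{4} + v_{7} = v_{2} + v_{5} + v_{6}  ⟹  sig = (2; 1,1,1)
  • {1,7}:  v_{1} + v_{7} = v_{0} + v_{2} + 2·v_{5}  ⟹  sig = (2; 1,1,2)
  • {0,4,5}:  v_{0} + v_{4} + v_{5} = 0  ⟹  sig = (3; —)
  • {0,5,6}:  v_{0} + v_{5} + v_{6} = v_{8}  ⟹  sig = (3; 1)
  • {2,5,8}:  v_{2} + v_{5} + v_{8} = v_{7}  ⟹  sig = (3; 1)
  • {0,6,7}:  v_{0} + v_{6} + v_{7} = v_{2} + 2·v_{8}  ⟹  sig = (3; 1,2)

so the primitive-relation signature multiset is
[(2; —), (2; —), (2; 1), (2; 1,1), (2; 1,1), (2; 1,1,1), (2; 1,1,2), (3; —), (3; 1), (3; 1), (3; 1,2)]


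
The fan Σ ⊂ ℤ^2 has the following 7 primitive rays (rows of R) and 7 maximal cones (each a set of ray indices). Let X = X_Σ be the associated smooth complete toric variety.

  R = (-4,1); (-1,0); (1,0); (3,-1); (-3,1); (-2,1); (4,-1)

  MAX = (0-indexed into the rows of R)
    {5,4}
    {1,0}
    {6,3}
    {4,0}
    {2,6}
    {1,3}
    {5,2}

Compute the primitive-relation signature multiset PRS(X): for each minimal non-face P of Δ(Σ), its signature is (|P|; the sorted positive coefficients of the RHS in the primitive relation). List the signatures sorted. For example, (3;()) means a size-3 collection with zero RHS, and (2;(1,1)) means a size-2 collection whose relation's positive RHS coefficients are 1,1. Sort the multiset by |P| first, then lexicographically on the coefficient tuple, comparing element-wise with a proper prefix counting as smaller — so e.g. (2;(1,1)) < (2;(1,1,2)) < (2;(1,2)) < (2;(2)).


Minimal non-faces — 14 found among 7 rays, 7 max cones:

  • {0,6}:  v_{0} + v_{6} = 0 — sig = (2;())
  • {1,2}:  v_{1} + v_{2} = 0 — sig = (2;())
  • {3,4}:  v_{3} + v_{4} = 0 — sig = (2;())
  • {0,2}:  v_{0} + v_{2} = v_{4} — sig = (2;(1))
  • {0,3}:  v_{0} + v_{3} = v_{1} — sig = (2;(1))
  • {1,4}:  v_{1} + v_{4} = v_{0} — sig = (2;(1))
  • {1,5}:  v_{1} + v_{5} = v_{4} — sig = (2;(1))
  • {1,6}:  v_{1} + v_{6} = v_{3} — sig = (2;(1))
  • {2,3}:  v_{2} + v_{3} = v_{6} — sig = (2;(1))
  • {2,4}:  v_{2} + v_{4} = v_{5} — sig = (2;(1))
  • {3,5}:  v_{3} + v_{5} = v_{2} — sig = (2;(1))
  • {4,6}:  v_{4} + v_{6} = v_{2} — sig = (2;(1))
  • {0,5}:  v_{0} + v_{5} = 2·v_{4} — sig = (2;(2))
  • {5,6}:  v_{5} + v_{6} = 2·v_{2} — sig = (2;(2))

Hence PRS(X_Σ) =
    (2;())
    (2;())
    (2;())
    (2;(1))
    (2;(1))
    (2;(1))
    (2;(1))
    (2;(1))
    (2;(1))
    (2;(1))
    (2;(1))
    (2;(1))
    (2;(2))
    (2;(2))


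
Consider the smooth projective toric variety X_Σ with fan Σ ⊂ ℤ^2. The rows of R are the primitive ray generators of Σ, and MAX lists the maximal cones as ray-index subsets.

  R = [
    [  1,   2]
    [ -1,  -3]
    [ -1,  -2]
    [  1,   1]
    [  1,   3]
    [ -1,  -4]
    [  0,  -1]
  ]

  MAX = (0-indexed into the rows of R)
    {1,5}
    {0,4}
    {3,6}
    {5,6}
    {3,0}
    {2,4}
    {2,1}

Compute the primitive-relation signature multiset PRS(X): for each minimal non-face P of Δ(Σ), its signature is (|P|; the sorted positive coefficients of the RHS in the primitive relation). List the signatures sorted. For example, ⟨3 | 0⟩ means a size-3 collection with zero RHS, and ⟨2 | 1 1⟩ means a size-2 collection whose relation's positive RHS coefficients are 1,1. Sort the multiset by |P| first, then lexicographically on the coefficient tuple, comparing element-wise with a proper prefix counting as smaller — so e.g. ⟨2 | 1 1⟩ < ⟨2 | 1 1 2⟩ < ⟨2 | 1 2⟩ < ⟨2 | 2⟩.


|primitive collections| = 14. Relations:

  • {0,2}:  v_{0} + v_{2} = 0 ; sig = ⟨2 | 0⟩
  • {1,4}:  v_{1} + v_{4} = 0 ; sig = ⟨2 | 0⟩
  • {0,1}:  v_{0} + v_{1} = v_{6} ; sig = ⟨2 | 1⟩
  • {0,6}:  v_{0} + v_{6} = v_{3} ; sig = ⟨2 | 1⟩
  • {1,6}:  v_{1} + v_{6} = v_{5} ; sig = ⟨2 | 1⟩
  • {2,3}:  v_{2} + v_{3} = v_{6} ; sig = ⟨2 | 1⟩
  • {2,6}:  v_{2} + v_{6} = v_{1} ; sig = ⟨2 | 1⟩
  • {4,5}:  v_{4} + v_{5} = v_{6} ; sig = ⟨2 | 1⟩
  • {4,6}:  v_{4} + v_{6} = v_{0} ; sig = ⟨2 | 1⟩
  • {0,5}:  v_{0} + v_{5} = 2·v_{6} ; sig = ⟨2 | 2⟩
  • {1,3}:  v_{1} + v_{3} = 2·v_{6} ; sig = ⟨2 | 2⟩
  • {2,5}:  v_{2} + v_{5} = 2·v_{1} ; sig = ⟨2 | 2⟩
  • {3,4}:  v_{3} + v_{4} = 2·v_{0} ; sig = ⟨2 | 2⟩
  • {3,5}:  v_{3} + v_{5} = 3·v_{6} ; sig = ⟨2 | 3⟩

Signatures (|P|; sorted positive RHS coefficients), sorted:
[⟨2 | 0⟩, ⟨2 | 0⟩, ⟨2 | 1⟩, ⟨2 | 1⟩, ⟨2 | 1⟩, ⟨2 | 1⟩, ⟨2 | 1⟩, ⟨2 | 1⟩, ⟨2 | 1⟩, ⟨2 | 2⟩, ⟨2 | 2⟩, ⟨2 | 2⟩, ⟨2 | 2⟩, ⟨2 | 3⟩]


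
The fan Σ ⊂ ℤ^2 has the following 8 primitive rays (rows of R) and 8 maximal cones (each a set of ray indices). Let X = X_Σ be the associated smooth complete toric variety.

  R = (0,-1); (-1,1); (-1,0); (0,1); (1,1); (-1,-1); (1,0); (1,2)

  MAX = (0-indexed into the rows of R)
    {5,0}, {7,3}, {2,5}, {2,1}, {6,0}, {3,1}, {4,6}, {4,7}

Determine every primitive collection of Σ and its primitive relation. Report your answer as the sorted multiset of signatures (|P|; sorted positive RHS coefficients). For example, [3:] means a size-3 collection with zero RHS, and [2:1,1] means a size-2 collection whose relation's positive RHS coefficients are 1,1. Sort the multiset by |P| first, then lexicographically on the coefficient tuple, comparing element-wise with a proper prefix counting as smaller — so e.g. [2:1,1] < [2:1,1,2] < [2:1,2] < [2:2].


The 20 primitive collections of Σ (r=8, n=2):

  P = {0,3}:  v_{0} + v_{3} = 0 — sig = [2:]
  P = {2,6}:  v_{2} + v_{6} = 0 — sig = [2:]
  P = {4,5}:  v_{4} + v_{5} = 0 — sig = [2:]
  P = {0,1}:  v_{0} + v_{1} = v_{2} — sig = [2:1]
  P = {0,2}:  v_{0} + v_{2} = v_{5} — sig = [2:1]
  P = {0,4}:  v_{0} + v_{4} = v_{6} — sig = [2:1]
  P = {0,7}:  v_{0} + v_{7} = v_{4} — sig = [2:1]
  P = {1,6}:  v_{1} + v_{6} = v_{3} — sig = [2:1]
  P = {2,3}:  v_{2} + v_{3} = v_{1} — sig = [2:1]
  P = {2,4}:  v_{2} + v_{4} = v_{3} — sig = [2:1]
  P = {3,4}:  v_{3} + v_{4} = v_{7} — sig = [2:1]
  P = {3,5}:  v_{3} + v_{5} = v_{2} — sig = [2:1]
  P = {3,6}:  v_{3} + v_{6} = v_{4} — sig = [2:1]
  P = {5,6}:  v_{5} + v_{6} = v_{0} — sig = [2:1]
  P = {5,7}:  v_{5} + v_{7} = v_{3} — sig = [2:1]
  P = {1,4}:  v_{1} + v_{4} = 2·v_{3} — sig = [2:2]
  P = {1,5}:  v_{1} + v_{5} = 2·v_{2} — sig = [2:2]
  P = {2,7}:  v_{2} + v_{7} = 2·v_{3} — sig = [2:2]
  P = {6,7}:  v_{6} + v_{7} = 2·v_{4} — sig = [2:2]
  P = {1,7}:  v_{1} + v_{7} = 3·v_{3} — sig = [2:3]

so the primitive-relation signature multiset is
{ [2:] ×3,  [2:1] ×12,  [2:2] ×4,  [2:3] }


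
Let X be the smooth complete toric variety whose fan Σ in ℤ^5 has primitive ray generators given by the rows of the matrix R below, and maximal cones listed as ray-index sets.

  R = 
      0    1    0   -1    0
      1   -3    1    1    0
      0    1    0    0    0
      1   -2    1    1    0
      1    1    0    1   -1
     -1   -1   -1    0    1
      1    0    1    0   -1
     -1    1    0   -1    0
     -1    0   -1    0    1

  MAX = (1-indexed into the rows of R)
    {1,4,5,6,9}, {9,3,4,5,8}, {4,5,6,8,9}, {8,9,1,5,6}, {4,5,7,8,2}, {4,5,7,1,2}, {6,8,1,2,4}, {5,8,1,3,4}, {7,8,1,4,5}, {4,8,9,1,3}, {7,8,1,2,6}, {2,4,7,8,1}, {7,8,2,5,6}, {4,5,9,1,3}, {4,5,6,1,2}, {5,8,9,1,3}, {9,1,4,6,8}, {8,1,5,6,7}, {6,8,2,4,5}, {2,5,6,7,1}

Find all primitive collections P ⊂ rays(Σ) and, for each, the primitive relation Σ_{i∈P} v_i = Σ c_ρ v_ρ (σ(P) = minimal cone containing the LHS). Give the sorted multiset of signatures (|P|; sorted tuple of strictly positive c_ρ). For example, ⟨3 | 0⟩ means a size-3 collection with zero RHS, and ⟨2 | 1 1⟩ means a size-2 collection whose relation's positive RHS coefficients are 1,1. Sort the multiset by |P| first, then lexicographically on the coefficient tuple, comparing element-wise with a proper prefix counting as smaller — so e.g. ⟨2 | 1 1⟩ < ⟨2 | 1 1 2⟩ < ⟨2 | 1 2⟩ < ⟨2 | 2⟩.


Δ(Σ) — 9 vertices, 9 min non-faces:

  {7,9}:  v_{7} + v_{9} = 0 — sig = ⟨2 | 0⟩
  {2,3}:  v_{2} + v_{3} = v_{4} — sig = ⟨2 | 1⟩
  {3,6}:  v_{3} + v_{6} = v_{9} — sig = ⟨2 | 1⟩
  {2,9}:  v_{2} + v_{9} = v_{4} + v_{6} — sig = ⟨2 | 1 1⟩
  {3,7}:  v_{3} + v_{7} = v_{1} + v_{4} + v_{5} + v_{8} — sig = ⟨2 | 1 1 1 1⟩
  {4,6,7}:  v_{4} + v_{6} + v_{7} = v_{2} — sig = ⟨3 | 1⟩
  {1,2,5,8}:  v_{1} + v_{2} + v_{5} + v_{8} = v_{7} — sig = ⟨4 | 1⟩
  {1,4,5,6,8}:  v_{1} + v_{4} + v_{5} + v_{6} + v_{8} = 0 — sig = ⟨5 | 0⟩
  {1,4,5,8,9}:  v_{1} + v_{4} + v_{5} + v_{8} + v_{9} = v_{3} — sig = ⟨5 | 1⟩

Sorted signature multiset PRS(X):
    |P|=2: 5 collections, coeffs (), (1), (1), (1,1), (1,1,1,1)
    |P|=3: 1 collection, coeffs (1)
    |P|=4: 1 collection, coeffs (1)
    |P|=5: 2 collections, coeffs (), (1)
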